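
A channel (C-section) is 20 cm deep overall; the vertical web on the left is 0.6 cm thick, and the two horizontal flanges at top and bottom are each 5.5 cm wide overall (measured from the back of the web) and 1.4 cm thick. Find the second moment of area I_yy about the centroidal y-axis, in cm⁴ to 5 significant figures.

Treat the section as a set of non-overlapping primitives; coordinates are from the bounding-box lower-left.
Web: 0.6 × 20, A = 12 cm², x = 0.3 cm, Ī = 0.36 cm⁴.
Top flange (beyond web): 4.9 × 1.4, A = 6.86 cm², x = 3.05 cm, Ī = 13.72572 cm⁴.
Bottom flange (beyond web): 4.9 × 1.4, A = 6.86 cm², x = 3.05 cm, Ī = 13.72572 cm⁴.
Centroid: x̄ = ΣA·x / ΣA = 1.766952 cm.
Transfer each piece to the centroidal y-axis using Ī + A·d² with d = x − 1.766952:
  web: d = -1.466952 cm → contributes +26.18337 cm⁴
  top flange (beyond web): d = 1.283048 cm → contributes +25.01874 cm⁴
  bottom flange (beyond web): d = 1.283048 cm → contributes +25.01874 cm⁴
Total I = 76.22084 cm⁴.

I_yy ≈ 76.221 cm⁴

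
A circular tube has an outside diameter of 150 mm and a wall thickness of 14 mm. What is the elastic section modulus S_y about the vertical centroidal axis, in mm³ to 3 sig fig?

S_y ≈ 1.86 × 10⁵ mm³

Decompose the section into non-overlapping parts with the origin at the bottom-left of its bounding rectangle.
Outer circle: ⌀150, A = 17 671 mm², x = 75 mm, Ī = 24 850 489 mm⁴.
Bore (subtracted): ⌀122, A = 11 690 mm², x = 75 mm, Ī = 10 874 498 mm⁴.
By symmetry the centroid is at mid-width, x̄ = 75 mm.
All pieces are centred on the vertical centroidal axis, so I = ΣĪ (holes subtracted) = 13 975 991 mm⁴.
Extreme fibre distance c = 75 mm; S = I/c = 186 347 mm³.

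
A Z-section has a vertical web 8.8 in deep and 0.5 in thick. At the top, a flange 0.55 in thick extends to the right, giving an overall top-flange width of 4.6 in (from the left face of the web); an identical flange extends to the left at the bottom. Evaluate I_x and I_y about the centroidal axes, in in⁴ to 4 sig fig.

I_x ≈ 105.2 in⁴, I_y ≈ 30.27 in⁴

Split into non-overlapping primitives; take the origin at the lower-left of the bounding box.
Web: 0.5 × 8.8, A = 4.4 in², y = 4.4 in, Ī = 28.3947 in⁴.
Top flange (beyond web): 4.1 × 0.55, A = 2.255 in², y = 8.525 in, Ī = 0.0568448 in⁴.
Bottom flange (beyond web): 4.1 × 0.55, A = 2.255 in², y = 0.275 in, Ī = 0.0568448 in⁴.
Centroid: ȳ = ΣA·y / ΣA = 4.4 in.
Transfer each piece to the centroidal x-axis using Ī + A·d² with d = y − 4.4:
  web: d = 0 in → contributes +28.3947 in⁴
  top flange (beyond web): d = 4.125 in → contributes +38.4271 in⁴
  bottom flange (beyond web): d = -4.125 in → contributes +38.4271 in⁴
Total I = 105.249 in⁴.
For the y-axis: x̄ = 4.35 in.
Repeating about the centroidal y-axis gives I_y = 30.2673 in⁴.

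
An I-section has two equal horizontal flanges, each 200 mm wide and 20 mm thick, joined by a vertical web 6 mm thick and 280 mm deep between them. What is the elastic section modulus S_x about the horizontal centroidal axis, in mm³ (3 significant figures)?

Break the section into simple shapes (no overlaps), measuring from the bottom-left corner of the bounding box.
Bottom flange: 200 × 20, A = 4 000 mm², y = 10 mm, Ī = 133 333 mm⁴.
Web: 6 × 280, A = 1 680 mm², y = 160 mm, Ī = 10 976 000 mm⁴.
Top flange: 200 × 20, A = 4 000 mm², y = 310 mm, Ī = 133 333 mm⁴.
By symmetry the centroid is at mid-height, ȳ = 160 mm.
Transfer each piece to the horizontal centroidal axis using Ī + A·d² with d = y − 160:
  bottom flange: d = -150 mm → contributes +90 133 333 mm⁴
  web: d = 0 mm → contributes +10 976 000 mm⁴
  top flange: d = 150 mm → contributes +90 133 333 mm⁴
Total I = 191 242 667 mm⁴.
Extreme fibre distance c = 160 mm; S = I/c = 1 195 267 mm³.

S_x ≈ 1.20 × 10⁶ mm³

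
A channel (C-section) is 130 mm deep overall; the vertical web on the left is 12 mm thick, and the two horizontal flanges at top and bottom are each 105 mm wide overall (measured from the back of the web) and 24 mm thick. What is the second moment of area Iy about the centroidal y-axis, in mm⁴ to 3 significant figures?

Split into non-overlapping primitives; take the origin at the lower-left of the bounding box.
Web: 12 × 130, A = 1 560 mm², x = 6 mm, Ī = 18 720 mm⁴.
Top flange (beyond web): 93 × 24, A = 2 232 mm², x = 58.5 mm, Ī = 1 608 714 mm⁴.
Bottom flange (beyond web): 93 × 24, A = 2 232 mm², x = 58.5 mm, Ī = 1 608 714 mm⁴.
Centroid: x̄ = ΣA·x / ΣA = 44.904 mm.
Transfer each piece to the centroidal y-axis using Ī + A·d² with d = x − 44.904:
  web: d = -38.904 mm → contributes +2 379 860 mm⁴
  top flange (beyond web): d = 13.596 mm → contributes +2 021 279 mm⁴
  bottom flange (beyond web): d = 13.596 mm → contributes +2 021 279 mm⁴
Total I = 6 422 417 mm⁴.

Iy ≈ 6.42 × 10⁶ mm⁴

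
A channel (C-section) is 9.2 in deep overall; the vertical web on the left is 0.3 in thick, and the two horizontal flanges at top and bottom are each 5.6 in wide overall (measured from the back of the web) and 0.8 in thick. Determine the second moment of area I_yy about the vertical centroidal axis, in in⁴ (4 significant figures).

I_yy ≈ 36.20 in⁴

Split into non-overlapping primitives; take the origin at the lower-left of the bounding box.
Web: 0.3 × 9.2, A = 2.76 in², x = 0.15 in, Ī = 0.0207 in⁴.
Top flange (beyond web): 5.3 × 0.8, A = 4.24 in², x = 2.95 in, Ī = 9.92513 in⁴.
Bottom flange (beyond web): 5.3 × 0.8, A = 4.24 in², x = 2.95 in, Ī = 9.92513 in⁴.
Centroid: x̄ = ΣA·x / ΣA = 2.26246 in.
Transfer each piece to the vertical centroidal axis using Ī + A·d² with d = x − 2.26246:
  web: d = -2.11246 in → contributes +12.3371 in⁴
  top flange (beyond web): d = 0.687544 in → contributes +11.9295 in⁴
  bottom flange (beyond web): d = 0.687544 in → contributes +11.9295 in⁴
Total I = 36.196 in⁴.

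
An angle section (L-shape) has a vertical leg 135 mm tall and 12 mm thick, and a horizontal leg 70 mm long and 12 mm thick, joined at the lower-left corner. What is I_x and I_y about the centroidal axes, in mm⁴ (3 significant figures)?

Break the section into simple shapes (no overlaps), measuring from the bottom-left corner of the bounding box.
Vertical leg: 12 × 135, A = 1 620 mm², y = 67.5 mm, Ī = 2 460 375 mm⁴.
Horizontal leg (remainder): 58 × 12, A = 696 mm², y = 6 mm, Ī = 8 352 mm⁴.
Centroid: ȳ = ΣA·y / ΣA = 49.018 mm.
Transfer each piece to the centroidal x-axis using Ī + A·d² with d = y − 49.018:
  vertical leg: d = 18.482 mm → contributes +3 013 734 mm⁴
  horizontal leg (remainder): d = -43.018 mm → contributes +1 296 342 mm⁴
Total I = 4 310 075 mm⁴.
For the y-axis: x̄ = 16.518 mm.
Repeating about the centroidal y-axis gives I_y = 810 930 mm⁴.

I_x ≈ 4.31 × 10⁶ mm⁴, I_y ≈ 8.11 × 10⁵ mm⁴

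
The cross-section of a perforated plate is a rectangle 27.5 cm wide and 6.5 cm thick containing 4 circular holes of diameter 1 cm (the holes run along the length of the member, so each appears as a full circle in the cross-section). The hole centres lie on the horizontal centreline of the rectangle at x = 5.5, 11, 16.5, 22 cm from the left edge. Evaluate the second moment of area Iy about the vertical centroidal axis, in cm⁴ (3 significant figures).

Iy ≈ 1.11 × 10⁴ cm⁴

Split into non-overlapping primitives; take the origin at the lower-left of the bounding box.
Plate: 27.5 × 6.5, A = 178.75 cm², x = 13.75 cm, Ī = 11 265 cm⁴.
Hole 1 (subtracted): ⌀1, A = 0.7854 cm², x = 5.5 cm, Ī = 0.049087 cm⁴.
Hole 2 (subtracted): ⌀1, A = 0.7854 cm², x = 11 cm, Ī = 0.049087 cm⁴.
Hole 3 (subtracted): ⌀1, A = 0.7854 cm², x = 16.5 cm, Ī = 0.049087 cm⁴.
Hole 4 (subtracted): ⌀1, A = 0.7854 cm², x = 22 cm, Ī = 0.049087 cm⁴.
By symmetry the centroid is at mid-width, x̄ = 13.75 cm.
Transfer each piece to the vertical centroidal axis using Ī + A·d² with d = x − 13.75:
  plate: d = 0 cm → contributes +11 265 cm⁴
  hole 1: d = -8.25 cm → contributes −53.505 cm⁴
  hole 2: d = -2.75 cm → contributes −5.9887 cm⁴
  hole 3: d = 2.75 cm → contributes −5.9887 cm⁴
  hole 4: d = 8.25 cm → contributes −53.505 cm⁴
Total I = 11 146 cm⁴.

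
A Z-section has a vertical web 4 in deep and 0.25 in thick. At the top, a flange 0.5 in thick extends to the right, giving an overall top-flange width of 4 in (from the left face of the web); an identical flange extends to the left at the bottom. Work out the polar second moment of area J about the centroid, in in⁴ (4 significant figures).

J ≈ 32.30 in⁴

Break the section into simple shapes (no overlaps), measuring from the bottom-left corner of the bounding box.
Web: 0.25 × 4, A = 1 in², y = 2 in, Ī = 1.33333 in⁴.
Top flange (beyond web): 3.75 × 0.5, A = 1.875 in², y = 3.75 in, Ī = 0.0390625 in⁴.
Bottom flange (beyond web): 3.75 × 0.5, A = 1.875 in², y = 0.25 in, Ī = 0.0390625 in⁴.
Centroid: ȳ = ΣA·y / ΣA = 2 in.
Transfer each piece to the centroidal x-axis using Ī + A·d² with d = y − 2:
  web: d = 0 in → contributes +1.33333 in⁴
  top flange (beyond web): d = 1.75 in → contributes +5.78125 in⁴
  bottom flange (beyond web): d = -1.75 in → contributes +5.78125 in⁴
Total I = 12.8958 in⁴.
For the y-axis: x̄ = 3.875 in.
Repeating about the centroidal y-axis gives I_y = 19.3997 in⁴.
Polar second moment: J = I_x + I_y = 32.2956 in⁴.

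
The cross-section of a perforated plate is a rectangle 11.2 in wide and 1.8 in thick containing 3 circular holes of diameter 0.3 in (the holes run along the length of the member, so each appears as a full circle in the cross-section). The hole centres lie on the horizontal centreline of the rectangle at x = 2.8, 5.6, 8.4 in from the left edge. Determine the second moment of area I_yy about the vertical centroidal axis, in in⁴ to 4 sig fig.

Split into non-overlapping primitives; take the origin at the lower-left of the bounding box.
Plate: 11.2 × 1.8, A = 20.16 in², x = 5.6 in, Ī = 210.739 in⁴.
Hole 1 (subtracted): ⌀0.3, A = 0.0706858 in², x = 2.8 in, Ī = 0.000397608 in⁴.
Hole 2 (subtracted): ⌀0.3, A = 0.0706858 in², x = 5.6 in, Ī = 0.000397608 in⁴.
Hole 3 (subtracted): ⌀0.3, A = 0.0706858 in², x = 8.4 in, Ī = 0.000397608 in⁴.
By symmetry the centroid is at mid-width, x̄ = 5.6 in.
Transfer each piece to the vertical centroidal axis using Ī + A·d² with d = x − 5.6:
  plate: d = 0 in → contributes +210.739 in⁴
  hole 1: d = -2.8 in → contributes −0.554575 in⁴
  hole 2: d = 0 in → contributes −0.000397608 in⁴
  hole 3: d = 2.8 in → contributes −0.554575 in⁴
Total I = 209.63 in⁴.

I_yy ≈ 209.6 in⁴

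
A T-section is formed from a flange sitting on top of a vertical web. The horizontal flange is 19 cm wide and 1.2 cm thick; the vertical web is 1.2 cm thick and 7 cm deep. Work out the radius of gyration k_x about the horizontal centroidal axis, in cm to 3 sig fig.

k_x ≈ 2.12 cm

Break the section into simple shapes (no overlaps), measuring from the bottom-left corner of the bounding box.
Flange: 19 × 1.2, A = 22.8 cm², y = 7.6 cm, Ī = 2.736 cm⁴.
Web: 1.2 × 7, A = 8.4 cm², y = 3.5 cm, Ī = 34.3 cm⁴.
Centroid: ȳ = ΣA·y / ΣA = 6.4962 cm.
Transfer each piece to the horizontal centroidal axis using Ī + A·d² with d = y − 6.4962:
  flange: d = 1.1038 cm → contributes +30.517 cm⁴
  web: d = -2.9962 cm → contributes +109.71 cm⁴
Total I = 140.22 cm⁴.
Radius of gyration: k = √(I/A) = √(140.22 / 31.2) = 2.12 cm.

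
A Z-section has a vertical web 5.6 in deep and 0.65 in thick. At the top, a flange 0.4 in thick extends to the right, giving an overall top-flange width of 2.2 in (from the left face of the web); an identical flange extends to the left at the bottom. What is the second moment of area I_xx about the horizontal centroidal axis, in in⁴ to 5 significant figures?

Decompose the section into non-overlapping parts with the origin at the bottom-left of its bounding rectangle.
Web: 0.65 × 5.6, A = 3.64 in², y = 2.8 in, Ī = 9.512533 in⁴.
Top flange (beyond web): 1.55 × 0.4, A = 0.62 in², y = 5.4 in, Ī = 0.008266667 in⁴.
Bottom flange (beyond web): 1.55 × 0.4, A = 0.62 in², y = 0.2 in, Ī = 0.008266667 in⁴.
Centroid: ȳ = ΣA·y / ΣA = 2.8 in.
Transfer each piece to the horizontal centroidal axis using Ī + A·d² with d = y − 2.8:
  web: d = 0 in → contributes +9.512533 in⁴
  top flange (beyond web): d = 2.6 in → contributes +4.199467 in⁴
  bottom flange (beyond web): d = -2.6 in → contributes +4.199467 in⁴
Total I = 17.91147 in⁴.

I_xx ≈ 17.911 in⁴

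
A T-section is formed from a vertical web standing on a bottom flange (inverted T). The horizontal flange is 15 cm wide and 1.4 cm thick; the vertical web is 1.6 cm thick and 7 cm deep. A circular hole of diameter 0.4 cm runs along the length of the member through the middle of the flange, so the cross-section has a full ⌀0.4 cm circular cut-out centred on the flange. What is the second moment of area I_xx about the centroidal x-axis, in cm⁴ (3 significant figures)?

Decompose the section into non-overlapping parts with the origin at the bottom-left of its bounding rectangle.
Flange: 15 × 1.4, A = 21 cm², y = 0.7 cm, Ī = 3.43 cm⁴.
Web: 1.6 × 7, A = 11.2 cm², y = 4.9 cm, Ī = 45.733 cm⁴.
Hole (subtracted): ⌀0.4, A = 0.12566 cm², y = 0.7 cm, Ī = 0.0012566 cm⁴.
Centroid: ȳ = ΣA·y / ΣA = 2.1666 cm.
Transfer each piece to the centroidal x-axis using Ī + A·d² with d = y − 2.1666:
  flange: d = -1.4666 cm → contributes +48.599 cm⁴
  web: d = 2.7334 cm → contributes +129.41 cm⁴
  hole: d = -1.4666 cm → contributes −0.27155 cm⁴
Total I = 177.74 cm⁴.

I_xx ≈ 178 cm⁴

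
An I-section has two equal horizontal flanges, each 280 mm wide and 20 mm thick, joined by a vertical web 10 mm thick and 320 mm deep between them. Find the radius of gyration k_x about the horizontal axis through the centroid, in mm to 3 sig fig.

Decompose the section into non-overlapping parts with the origin at the bottom-left of its bounding rectangle.
Bottom flange: 280 × 20, A = 5 600 mm², y = 10 mm, Ī = 186 667 mm⁴.
Web: 10 × 320, A = 3 200 mm², y = 180 mm, Ī = 27 306 667 mm⁴.
Top flange: 280 × 20, A = 5 600 mm², y = 350 mm, Ī = 186 667 mm⁴.
By symmetry the centroid is at mid-height, ȳ = 180 mm.
Transfer each piece to the horizontal axis through the centroid using Ī + A·d² with d = y − 180:
  bottom flange: d = -170 mm → contributes +162 026 667 mm⁴
  web: d = 0 mm → contributes +27 306 667 mm⁴
  top flange: d = 170 mm → contributes +162 026 667 mm⁴
Total I = 351 360 000 mm⁴.
Radius of gyration: k = √(I/A) = √(351 360 000 / 14 400) = 156.2 mm.

k_x ≈ 156 mm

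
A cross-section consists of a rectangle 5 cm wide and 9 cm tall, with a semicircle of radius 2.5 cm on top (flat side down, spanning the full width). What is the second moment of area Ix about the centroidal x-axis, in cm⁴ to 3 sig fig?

Ix ≈ 557 cm⁴

Break the section into simple shapes (no overlaps), measuring from the bottom-left corner of the bounding box.
Rectangular body: 5 × 9, A = 45 cm², y = 4.5 cm, Ī = 303.75 cm⁴.
Semicircular cap: semicircle r = 2.5, A = 9.8175 cm², y = 10.061 cm, Ī = 4.2874 cm⁴.
Centroid: ȳ = ΣA·y / ΣA = 5.4959 cm.
Transfer each piece to the centroidal x-axis using Ī + A·d² with d = y − 5.4959:
  rectangular body: d = -0.99595 cm → contributes +348.39 cm⁴
  semicircular cap: d = 4.5651 cm → contributes +208.88 cm⁴
Total I = 557.27 cm⁴.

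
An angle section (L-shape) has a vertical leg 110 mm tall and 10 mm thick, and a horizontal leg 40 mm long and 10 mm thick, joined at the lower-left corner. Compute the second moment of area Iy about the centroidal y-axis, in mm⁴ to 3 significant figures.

Iy ≈ 1.26 × 10⁵ mm⁴

Treat the section as a set of non-overlapping primitives; coordinates are from the bounding-box lower-left.
Vertical leg: 10 × 110, A = 1 100 mm², x = 5 mm, Ī = 9166.7 mm⁴.
Horizontal leg (remainder): 30 × 10, A = 300 mm², x = 25 mm, Ī = 22 500 mm⁴.
Centroid: x̄ = ΣA·x / ΣA = 9.2857 mm.
Transfer each piece to the centroidal y-axis using Ī + A·d² with d = x − 9.2857:
  vertical leg: d = -4.2857 mm → contributes +29 371 mm⁴
  horizontal leg (remainder): d = 15.714 mm → contributes +96 582 mm⁴
Total I = 125 952 mm⁴.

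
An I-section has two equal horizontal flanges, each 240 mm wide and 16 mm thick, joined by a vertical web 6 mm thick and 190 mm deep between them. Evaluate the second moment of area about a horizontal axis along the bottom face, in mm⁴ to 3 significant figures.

I_base ≈ 1.94 × 10⁸ mm⁴

Split into non-overlapping primitives; take the origin at the lower-left of the bounding box.
Bottom flange: 240 × 16, A = 3 840 mm², y = 8 mm, Ī = 81 920 mm⁴.
Web: 6 × 190, A = 1 140 mm², y = 111 mm, Ī = 3 429 500 mm⁴.
Top flange: 240 × 16, A = 3 840 mm², y = 214 mm, Ī = 81 920 mm⁴.
Transfer each piece to a horizontal axis along the bottom face using Ī + A·d² with d = y − 0:
  bottom flange: d = 8 mm → contributes +327 680 mm⁴
  web: d = 111 mm → contributes +17 475 440 mm⁴
  top flange: d = 214 mm → contributes +175 938 560 mm⁴
Total I = 193 741 680 mm⁴.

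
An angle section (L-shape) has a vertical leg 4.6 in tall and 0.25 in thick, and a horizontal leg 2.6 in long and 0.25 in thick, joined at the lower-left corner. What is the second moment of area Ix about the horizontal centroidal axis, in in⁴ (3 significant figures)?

Ix ≈ 3.87 in⁴

Treat the section as a set of non-overlapping primitives; coordinates are from the bounding-box lower-left.
Vertical leg: 0.25 × 4.6, A = 1.15 in², y = 2.3 in, Ī = 2.0278 in⁴.
Horizontal leg (remainder): 2.35 × 0.25, A = 0.5875 in², y = 0.125 in, Ī = 0.0030599 in⁴.
Centroid: ȳ = ΣA·y / ΣA = 1.5646 in.
Transfer each piece to the horizontal centroidal axis using Ī + A·d² with d = y − 1.5646:
  vertical leg: d = 0.73543 in → contributes +2.6498 in⁴
  horizontal leg (remainder): d = -1.4396 in → contributes +1.2206 in⁴
Total I = 3.8704 in⁴.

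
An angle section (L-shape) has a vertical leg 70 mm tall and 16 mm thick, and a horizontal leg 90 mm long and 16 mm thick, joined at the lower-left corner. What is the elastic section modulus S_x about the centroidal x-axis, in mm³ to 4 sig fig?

S_x ≈ 1.846 × 10⁴ mm³

Treat the section as a set of non-overlapping primitives; coordinates are from the bounding-box lower-left.
Vertical leg: 16 × 70, A = 1 120 mm², y = 35 mm, Ī = 457 333 mm⁴.
Horizontal leg (remainder): 74 × 16, A = 1 184 mm², y = 8 mm, Ī = 25258.7 mm⁴.
Centroid: ȳ = ΣA·y / ΣA = 21.125 mm.
Transfer each piece to the centroidal x-axis using Ī + A·d² with d = y − 21.125:
  vertical leg: d = 13.875 mm → contributes +672 951 mm⁴
  horizontal leg (remainder): d = -13.125 mm → contributes +229 221 mm⁴
Total I = 902 172 mm⁴.
Extreme fibre distance c = 48.875 mm; S = I/c = 18458.8 mm³.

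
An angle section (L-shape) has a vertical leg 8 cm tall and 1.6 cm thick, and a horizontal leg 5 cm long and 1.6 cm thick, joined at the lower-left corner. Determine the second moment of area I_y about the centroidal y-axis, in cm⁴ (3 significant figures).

I_y ≈ 31.8 cm⁴

Split into non-overlapping primitives; take the origin at the lower-left of the bounding box.
Vertical leg: 1.6 × 8, A = 12.8 cm², x = 0.8 cm, Ī = 2.7307 cm⁴.
Horizontal leg (remainder): 3.4 × 1.6, A = 5.44 cm², x = 3.3 cm, Ī = 5.2405 cm⁴.
Centroid: x̄ = ΣA·x / ΣA = 1.5456 cm.
Transfer each piece to the centroidal y-axis using Ī + A·d² with d = x − 1.5456:
  vertical leg: d = -0.74561 cm → contributes +9.8467 cm⁴
  horizontal leg (remainder): d = 1.7544 cm → contributes +21.984 cm⁴
Total I = 31.831 cm⁴.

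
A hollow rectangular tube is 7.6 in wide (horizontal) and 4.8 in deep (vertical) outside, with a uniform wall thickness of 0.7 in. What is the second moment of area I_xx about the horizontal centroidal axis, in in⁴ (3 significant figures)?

I_xx ≈ 49.7 in⁴

Split into non-overlapping primitives; take the origin at the lower-left of the bounding box.
Outer rectangle: 7.6 × 4.8, A = 36.48 in², y = 2.4 in, Ī = 70.042 in⁴.
Inner void (subtracted): 6.2 × 3.4, A = 21.08 in², y = 2.4 in, Ī = 20.307 in⁴.
By symmetry the centroid is at mid-height, ȳ = 2.4 in.
All pieces are centred on the horizontal centroidal axis, so I = ΣĪ (holes subtracted) = 49.735 in⁴.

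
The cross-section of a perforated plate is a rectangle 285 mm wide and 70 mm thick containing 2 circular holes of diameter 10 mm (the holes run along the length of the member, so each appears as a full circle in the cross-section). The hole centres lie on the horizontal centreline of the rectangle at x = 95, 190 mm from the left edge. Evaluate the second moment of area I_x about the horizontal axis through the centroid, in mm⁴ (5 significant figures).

Break the section into simple shapes (no overlaps), measuring from the bottom-left corner of the bounding box.
Plate: 285 × 70, A = 19 950 mm², y = 35 mm, Ī = 8 146 250 mm⁴.
Hole 1 (subtracted): ⌀10, A = 78.53982 mm², y = 35 mm, Ī = 490.8739 mm⁴.
Hole 2 (subtracted): ⌀10, A = 78.53982 mm², y = 35 mm, Ī = 490.8739 mm⁴.
By symmetry the centroid is at mid-height, ȳ = 35 mm.
All pieces are centred on the horizontal axis through the centroid, so I = ΣĪ (holes subtracted) = 8 145 268 mm⁴.

I_x ≈ 8.1453 × 10⁶ mm⁴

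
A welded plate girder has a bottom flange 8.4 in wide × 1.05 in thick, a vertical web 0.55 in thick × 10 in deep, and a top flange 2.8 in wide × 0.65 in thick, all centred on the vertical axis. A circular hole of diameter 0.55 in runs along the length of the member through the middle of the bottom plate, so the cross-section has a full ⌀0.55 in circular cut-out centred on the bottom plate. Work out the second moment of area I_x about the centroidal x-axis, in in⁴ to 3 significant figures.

Split into non-overlapping primitives; take the origin at the lower-left of the bounding box.
Bottom plate: 8.4 × 1.05, A = 8.82 in², y = 0.525 in, Ī = 0.81034 in⁴.
Web plate: 0.55 × 10, A = 5.5 in², y = 6.05 in, Ī = 45.833 in⁴.
Top plate: 2.8 × 0.65, A = 1.82 in², y = 11.375 in, Ī = 0.064079 in⁴.
Hole (subtracted): ⌀0.55, A = 0.23758 in², y = 0.525 in, Ī = 0.0044918 in⁴.
Centroid: ȳ = ΣA·y / ΣA = 3.6776 in.
Transfer each piece to the centroidal x-axis using Ī + A·d² with d = y − 3.6776:
  bottom plate: d = -3.1526 in → contributes +88.473 in⁴
  web plate: d = 2.3724 in → contributes +76.788 in⁴
  top plate: d = 7.6974 in → contributes +107.9 in⁴
  hole: d = -3.1526 in → contributes −2.3659 in⁴
Total I = 270.79 in⁴.

I_x ≈ 271 in⁴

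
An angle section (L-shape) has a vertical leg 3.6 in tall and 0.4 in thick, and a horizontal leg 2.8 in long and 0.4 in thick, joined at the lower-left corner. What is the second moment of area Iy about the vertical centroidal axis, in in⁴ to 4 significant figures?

Iy ≈ 1.609 in⁴

Split into non-overlapping primitives; take the origin at the lower-left of the bounding box.
Vertical leg: 0.4 × 3.6, A = 1.44 in², x = 0.2 in, Ī = 0.0192 in⁴.
Horizontal leg (remainder): 2.4 × 0.4, A = 0.96 in², x = 1.6 in, Ī = 0.4608 in⁴.
Centroid: x̄ = ΣA·x / ΣA = 0.76 in.
Transfer each piece to the vertical centroidal axis using Ī + A·d² with d = x − 0.76:
  vertical leg: d = -0.56 in → contributes +0.470784 in⁴
  horizontal leg (remainder): d = 0.84 in → contributes +1.13818 in⁴
Total I = 1.60896 in⁴.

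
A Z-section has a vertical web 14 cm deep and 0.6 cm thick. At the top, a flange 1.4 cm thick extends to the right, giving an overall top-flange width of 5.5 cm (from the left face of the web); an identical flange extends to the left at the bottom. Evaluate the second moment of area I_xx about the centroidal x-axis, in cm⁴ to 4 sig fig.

I_xx ≈ 684.0 cm⁴

Treat the section as a set of non-overlapping primitives; coordinates are from the bounding-box lower-left.
Web: 0.6 × 14, A = 8.4 cm², y = 7 cm, Ī = 137.2 cm⁴.
Top flange (beyond web): 4.9 × 1.4, A = 6.86 cm², y = 13.3 cm, Ī = 1.12047 cm⁴.
Bottom flange (beyond web): 4.9 × 1.4, A = 6.86 cm², y = 0.7 cm, Ī = 1.12047 cm⁴.
Centroid: ȳ = ΣA·y / ΣA = 7 cm.
Transfer each piece to the centroidal x-axis using Ī + A·d² with d = y − 7:
  web: d = 0 cm → contributes +137.2 cm⁴
  top flange (beyond web): d = 6.3 cm → contributes +273.394 cm⁴
  bottom flange (beyond web): d = -6.3 cm → contributes +273.394 cm⁴
Total I = 683.988 cm⁴.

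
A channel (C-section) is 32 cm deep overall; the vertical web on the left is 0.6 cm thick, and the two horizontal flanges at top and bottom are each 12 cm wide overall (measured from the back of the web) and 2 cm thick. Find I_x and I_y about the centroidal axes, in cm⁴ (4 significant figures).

Split into non-overlapping primitives; take the origin at the lower-left of the bounding box.
Web: 0.6 × 32, A = 19.2 cm², y = 16 cm, Ī = 1638.4 cm⁴.
Top flange (beyond web): 11.4 × 2, A = 22.8 cm², y = 31 cm, Ī = 7.6 cm⁴.
Bottom flange (beyond web): 11.4 × 2, A = 22.8 cm², y = 1 cm, Ī = 7.6 cm⁴.
By symmetry the centroid is at mid-height, ȳ = 16 cm.
Transfer each piece to the centroidal x-axis using Ī + A·d² with d = y − 16:
  web: d = 0 cm → contributes +1638.4 cm⁴
  top flange (beyond web): d = 15 cm → contributes +5137.6 cm⁴
  bottom flange (beyond web): d = -15 cm → contributes +5137.6 cm⁴
Total I = 11913.6 cm⁴.
For the y-axis: x̄ = 4.52222 cm.
Repeating about the centroidal y-axis gives I_y = 980.824 cm⁴.

I_x ≈ 1.191 × 10⁴ cm⁴, I_y ≈ 980.8 cm⁴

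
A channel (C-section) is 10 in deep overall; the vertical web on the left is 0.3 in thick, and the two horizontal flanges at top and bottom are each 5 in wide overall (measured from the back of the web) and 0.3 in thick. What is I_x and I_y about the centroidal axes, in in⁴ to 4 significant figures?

Split into non-overlapping primitives; take the origin at the lower-left of the bounding box.
Web: 0.3 × 10, A = 3 in², y = 5 in, Ī = 25 in⁴.
Top flange (beyond web): 4.7 × 0.3, A = 1.41 in², y = 9.85 in, Ī = 0.010575 in⁴.
Bottom flange (beyond web): 4.7 × 0.3, A = 1.41 in², y = 0.15 in, Ī = 0.010575 in⁴.
By symmetry the centroid is at mid-height, ȳ = 5 in.
Transfer each piece to the centroidal x-axis using Ī + A·d² with d = y − 5:
  web: d = 0 in → contributes +25 in⁴
  top flange (beyond web): d = 4.85 in → contributes +33.1773 in⁴
  bottom flange (beyond web): d = -4.85 in → contributes +33.1773 in⁴
Total I = 91.3546 in⁴.
For the y-axis: x̄ = 1.36134 in.
Repeating about the centroidal y-axis gives I_y = 14.2987 in⁴.

I_x ≈ 91.35 in⁴, I_y ≈ 14.30 in⁴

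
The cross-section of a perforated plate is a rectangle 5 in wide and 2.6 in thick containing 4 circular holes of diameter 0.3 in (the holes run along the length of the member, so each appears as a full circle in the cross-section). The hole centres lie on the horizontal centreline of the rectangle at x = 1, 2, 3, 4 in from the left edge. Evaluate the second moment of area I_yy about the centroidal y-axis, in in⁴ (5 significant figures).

Decompose the section into non-overlapping parts with the origin at the bottom-left of its bounding rectangle.
Plate: 5 × 2.6, A = 13 in², x = 2.5 in, Ī = 27.08333 in⁴.
Hole 1 (subtracted): ⌀0.3, A = 0.07068583 in², x = 1 in, Ī = 0.0003976078 in⁴.
Hole 2 (subtracted): ⌀0.3, A = 0.07068583 in², x = 2 in, Ī = 0.0003976078 in⁴.
Hole 3 (subtracted): ⌀0.3, A = 0.07068583 in², x = 3 in, Ī = 0.0003976078 in⁴.
Hole 4 (subtracted): ⌀0.3, A = 0.07068583 in², x = 4 in, Ī = 0.0003976078 in⁴.
By symmetry the centroid is at mid-width, x̄ = 2.5 in.
Transfer each piece to the centroidal y-axis using Ī + A·d² with d = x − 2.5:
  plate: d = 0 in → contributes +27.08333 in⁴
  hole 1: d = -1.5 in → contributes −0.1594407 in⁴
  hole 2: d = -0.5 in → contributes −0.01806907 in⁴
  hole 3: d = 0.5 in → contributes −0.01806907 in⁴
  hole 4: d = 1.5 in → contributes −0.1594407 in⁴
Total I = 26.72831 in⁴.

I_yy ≈ 26.728 in⁴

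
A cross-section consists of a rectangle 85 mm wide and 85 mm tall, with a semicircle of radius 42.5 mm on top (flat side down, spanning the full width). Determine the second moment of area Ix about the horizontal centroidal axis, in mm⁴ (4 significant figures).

Ix ≈ 1.217 × 10⁷ mm⁴

Treat the section as a set of non-overlapping primitives; coordinates are from the bounding-box lower-left.
Rectangular body: 85 × 85, A = 7 225 mm², y = 42.5 mm, Ī = 4 350 052 mm⁴.
Semicircular cap: semicircle r = 42.5, A = 2837.25 mm², y = 103.038 mm, Ī = 358 086 mm⁴.
Centroid: ȳ = ΣA·y / ΣA = 59.5698 mm.
Transfer each piece to the horizontal centroidal axis using Ī + A·d² with d = y − 59.5698:
  rectangular body: d = -17.0698 mm → contributes +6 455 250 mm⁴
  semicircular cap: d = 43.4678 mm → contributes +5 718 928 mm⁴
Total I = 12 174 178 mm⁴.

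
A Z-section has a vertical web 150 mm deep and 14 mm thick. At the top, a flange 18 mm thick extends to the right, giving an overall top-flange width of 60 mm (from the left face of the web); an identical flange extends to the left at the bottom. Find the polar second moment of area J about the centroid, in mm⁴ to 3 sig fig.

Decompose the section into non-overlapping parts with the origin at the bottom-left of its bounding rectangle.
Web: 14 × 150, A = 2 100 mm², y = 75 mm, Ī = 3 937 500 mm⁴.
Top flange (beyond web): 46 × 18, A = 828 mm², y = 141 mm, Ī = 22 356 mm⁴.
Bottom flange (beyond web): 46 × 18, A = 828 mm², y = 9 mm, Ī = 22 356 mm⁴.
Centroid: ȳ = ΣA·y / ΣA = 75 mm.
Transfer each piece to the centroidal x-axis using Ī + A·d² with d = y − 75:
  web: d = 0 mm → contributes +3 937 500 mm⁴
  top flange (beyond web): d = 66 mm → contributes +3 629 124 mm⁴
  bottom flange (beyond web): d = -66 mm → contributes +3 629 124 mm⁴
Total I = 11 195 748 mm⁴.
For the y-axis: x̄ = 53 mm.
Repeating about the centroidal y-axis gives I_y = 1 816 708 mm⁴.
Polar second moment: J = I_x + I_y = 13 012 456 mm⁴.

J ≈ 1.30 × 10⁷ mm⁴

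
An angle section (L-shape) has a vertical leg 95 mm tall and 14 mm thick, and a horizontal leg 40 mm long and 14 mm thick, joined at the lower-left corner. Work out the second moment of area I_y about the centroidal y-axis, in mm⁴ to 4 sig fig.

Break the section into simple shapes (no overlaps), measuring from the bottom-left corner of the bounding box.
Vertical leg: 14 × 95, A = 1 330 mm², x = 7 mm, Ī = 21723.3 mm⁴.
Horizontal leg (remainder): 26 × 14, A = 364 mm², x = 27 mm, Ī = 20505.3 mm⁴.
Centroid: x̄ = ΣA·x / ΣA = 11.2975 mm.
Transfer each piece to the centroidal y-axis using Ī + A·d² with d = x − 11.2975:
  vertical leg: d = -4.29752 mm → contributes +46286.7 mm⁴
  horizontal leg (remainder): d = 15.7025 mm → contributes +110 256 mm⁴
Total I = 156 543 mm⁴.

I_y ≈ 1.565 × 10⁵ mm⁴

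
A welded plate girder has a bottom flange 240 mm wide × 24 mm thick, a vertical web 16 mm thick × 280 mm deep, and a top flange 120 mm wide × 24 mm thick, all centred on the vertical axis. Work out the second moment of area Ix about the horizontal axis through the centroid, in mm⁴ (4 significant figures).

Split into non-overlapping primitives; take the origin at the lower-left of the bounding box.
Bottom plate: 240 × 24, A = 5 760 mm², y = 12 mm, Ī = 276 480 mm⁴.
Web plate: 16 × 280, A = 4 480 mm², y = 164 mm, Ī = 29 269 333 mm⁴.
Top plate: 120 × 24, A = 2 880 mm², y = 316 mm, Ī = 138 240 mm⁴.
Centroid: ȳ = ΣA·y / ΣA = 130.634 mm.
Transfer each piece to the horizontal axis through the centroid using Ī + A·d² with d = y − 130.634:
  bottom plate: d = -118.634 mm → contributes +81 343 070 mm⁴
  web plate: d = 33.3659 mm → contributes +34 256 829 mm⁴
  top plate: d = 185.366 mm → contributes +99 096 479 mm⁴
Total I = 214 696 377 mm⁴.

Ix ≈ 2.147 × 10⁸ mm⁴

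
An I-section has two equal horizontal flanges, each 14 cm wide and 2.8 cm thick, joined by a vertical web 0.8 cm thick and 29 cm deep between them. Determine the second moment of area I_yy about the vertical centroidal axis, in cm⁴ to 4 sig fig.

Treat the section as a set of non-overlapping primitives; coordinates are from the bounding-box lower-left.
Bottom flange: 14 × 2.8, A = 39.2 cm², x = 7 cm, Ī = 640.267 cm⁴.
Web: 0.8 × 29, A = 23.2 cm², x = 7 cm, Ī = 1.23733 cm⁴.
Top flange: 14 × 2.8, A = 39.2 cm², x = 7 cm, Ī = 640.267 cm⁴.
By symmetry the centroid is at mid-width, x̄ = 7 cm.
All pieces are centred on the vertical centroidal axis, so I = ΣĪ = 1281.77 cm⁴.

I_yy ≈ 1282 cm⁴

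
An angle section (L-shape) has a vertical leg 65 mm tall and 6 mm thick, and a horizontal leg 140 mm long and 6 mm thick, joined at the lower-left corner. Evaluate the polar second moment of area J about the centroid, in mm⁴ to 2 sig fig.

Treat the section as a set of non-overlapping primitives; coordinates are from the bounding-box lower-left.
Vertical leg: 6 × 65, A = 390 mm², y = 32.5 mm, Ī = 137 313 mm⁴.
Horizontal leg (remainder): 134 × 6, A = 804 mm², y = 3 mm, Ī = 2 412 mm⁴.
Centroid: ȳ = ΣA·y / ΣA = 12.64 mm.
Transfer each piece to the centroidal x-axis using Ī + A·d² with d = y − 12.64:
  vertical leg: d = 19.86 mm → contributes +291 203 mm⁴
  horizontal leg (remainder): d = -9.636 mm → contributes +77 060 mm⁴
Total I = 368 264 mm⁴.
For the y-axis: x̄ = 50.14 mm.
Repeating about the centroidal y-axis gives I_y = 2 491 026 mm⁴.
Polar second moment: J = I_x + I_y = 2 859 290 mm⁴.

J ≈ 2.9 × 10⁶ mm⁴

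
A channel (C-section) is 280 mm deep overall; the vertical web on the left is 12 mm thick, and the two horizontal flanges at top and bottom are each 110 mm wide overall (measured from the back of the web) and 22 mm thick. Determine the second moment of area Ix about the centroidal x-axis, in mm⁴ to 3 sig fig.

Ix ≈ 9.39 × 10⁷ mm⁴

Decompose the section into non-overlapping parts with the origin at the bottom-left of its bounding rectangle.
Web: 12 × 280, A = 3 360 mm², y = 140 mm, Ī = 21 952 000 mm⁴.
Top flange (beyond web): 98 × 22, A = 2 156 mm², y = 269 mm, Ī = 86 959 mm⁴.
Bottom flange (beyond web): 98 × 22, A = 2 156 mm², y = 11 mm, Ī = 86 959 mm⁴.
By symmetry the centroid is at mid-height, ȳ = 140 mm.
Transfer each piece to the centroidal x-axis using Ī + A·d² with d = y − 140:
  web: d = 0 mm → contributes +21 952 000 mm⁴
  top flange (beyond web): d = 129 mm → contributes +35 964 955 mm⁴
  bottom flange (beyond web): d = -129 mm → contributes +35 964 955 mm⁴
Total I = 93 881 909 mm⁴.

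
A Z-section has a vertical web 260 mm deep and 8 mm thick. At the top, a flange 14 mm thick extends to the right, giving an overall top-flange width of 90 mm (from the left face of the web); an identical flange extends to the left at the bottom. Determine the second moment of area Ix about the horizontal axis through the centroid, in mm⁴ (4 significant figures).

Break the section into simple shapes (no overlaps), measuring from the bottom-left corner of the bounding box.
Web: 8 × 260, A = 2 080 mm², y = 130 mm, Ī = 11 717 333 mm⁴.
Top flange (beyond web): 82 × 14, A = 1 148 mm², y = 253 mm, Ī = 18750.7 mm⁴.
Bottom flange (beyond web): 82 × 14, A = 1 148 mm², y = 7 mm, Ī = 18750.7 mm⁴.
Centroid: ȳ = ΣA·y / ΣA = 130 mm.
Transfer each piece to the horizontal axis through the centroid using Ī + A·d² with d = y − 130:
  web: d = 0 mm → contributes +11 717 333 mm⁴
  top flange (beyond web): d = 123 mm → contributes +17 386 843 mm⁴
  bottom flange (beyond web): d = -123 mm → contributes +17 386 843 mm⁴
Total I = 46 491 019 mm⁴.

Ix ≈ 4.649 × 10⁷ mm⁴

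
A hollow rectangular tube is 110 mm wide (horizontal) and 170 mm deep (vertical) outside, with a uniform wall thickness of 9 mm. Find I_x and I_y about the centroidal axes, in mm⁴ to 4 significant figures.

I_x ≈ 1.811 × 10⁷ mm⁴, I_y ≈ 8.992 × 10⁶ mm⁴

Treat the section as a set of non-overlapping primitives; coordinates are from the bounding-box lower-left.
Outer rectangle: 110 × 170, A = 18 700 mm², y = 85 mm, Ī = 45 035 833 mm⁴.
Inner void (subtracted): 92 × 152, A = 13 984 mm², y = 85 mm, Ī = 26 923 861 mm⁴.
By symmetry the centroid is at mid-height, ȳ = 85 mm.
All pieces are centred on the centroidal x-axis, so I = ΣĪ (holes subtracted) = 18 111 972 mm⁴.
Repeating about the centroidal y-axis gives I_y = 8 992 452 mm⁴.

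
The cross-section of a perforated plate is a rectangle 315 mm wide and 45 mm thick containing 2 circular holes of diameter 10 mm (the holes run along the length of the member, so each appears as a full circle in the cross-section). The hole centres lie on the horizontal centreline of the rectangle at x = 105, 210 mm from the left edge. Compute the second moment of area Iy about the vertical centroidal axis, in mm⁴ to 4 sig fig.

Decompose the section into non-overlapping parts with the origin at the bottom-left of its bounding rectangle.
Plate: 315 × 45, A = 14 175 mm², x = 157.5 mm, Ī = 117 209 531 mm⁴.
Hole 1 (subtracted): ⌀10, A = 78.5398 mm², x = 105 mm, Ī = 490.874 mm⁴.
Hole 2 (subtracted): ⌀10, A = 78.5398 mm², x = 210 mm, Ī = 490.874 mm⁴.
By symmetry the centroid is at mid-width, x̄ = 157.5 mm.
Transfer each piece to the vertical centroidal axis using Ī + A·d² with d = x − 157.5:
  plate: d = 0 mm → contributes +117 209 531 mm⁴
  hole 1: d = -52.5 mm → contributes −216 966 mm⁴
  hole 2: d = 52.5 mm → contributes −216 966 mm⁴
Total I = 116 775 599 mm⁴.

Iy ≈ 1.168 × 10⁸ mm⁴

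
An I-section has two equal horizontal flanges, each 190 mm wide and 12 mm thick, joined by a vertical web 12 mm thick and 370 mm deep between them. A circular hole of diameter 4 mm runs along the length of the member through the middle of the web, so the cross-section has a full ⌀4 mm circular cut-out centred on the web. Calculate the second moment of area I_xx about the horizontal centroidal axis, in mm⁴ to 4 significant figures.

Decompose the section into non-overlapping parts with the origin at the bottom-left of its bounding rectangle.
Bottom flange: 190 × 12, A = 2 280 mm², y = 6 mm, Ī = 27 360 mm⁴.
Web: 12 × 370, A = 4 440 mm², y = 197 mm, Ī = 50 653 000 mm⁴.
Top flange: 190 × 12, A = 2 280 mm², y = 388 mm, Ī = 27 360 mm⁴.
Hole (subtracted): ⌀4, A = 12.5664 mm², y = 197 mm, Ī = 12.5664 mm⁴.
By symmetry the centroid is at mid-height, ȳ = 197 mm.
Transfer each piece to the horizontal centroidal axis using Ī + A·d² with d = y − 197:
  bottom flange: d = -191 mm → contributes +83 204 040 mm⁴
  web: d = 0 mm → contributes +50 653 000 mm⁴
  top flange: d = 191 mm → contributes +83 204 040 mm⁴
  hole: d = 0 mm → contributes −12.5664 mm⁴
Total I = 217 061 067 mm⁴.

I_xx ≈ 2.171 × 10⁸ mm⁴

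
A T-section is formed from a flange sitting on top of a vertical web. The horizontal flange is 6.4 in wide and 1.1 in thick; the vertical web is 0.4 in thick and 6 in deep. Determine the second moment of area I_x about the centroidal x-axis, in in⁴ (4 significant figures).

Treat the section as a set of non-overlapping primitives; coordinates are from the bounding-box lower-left.
Flange: 6.4 × 1.1, A = 7.04 in², y = 6.55 in, Ī = 0.709867 in⁴.
Web: 0.4 × 6, A = 2.4 in², y = 3 in, Ī = 7.2 in⁴.
Centroid: ȳ = ΣA·y / ΣA = 5.64746 in.
Transfer each piece to the centroidal x-axis using Ī + A·d² with d = y − 5.64746:
  flange: d = 0.902542 in → contributes +6.44453 in⁴
  web: d = -2.64746 in → contributes +24.0217 in⁴
Total I = 30.4662 in⁴.

I_x ≈ 30.47 in⁴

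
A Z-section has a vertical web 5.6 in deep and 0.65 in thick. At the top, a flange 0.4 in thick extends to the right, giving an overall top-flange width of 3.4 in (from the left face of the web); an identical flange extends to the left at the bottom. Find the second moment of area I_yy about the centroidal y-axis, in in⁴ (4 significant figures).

I_yy ≈ 7.873 in⁴

Split into non-overlapping primitives; take the origin at the lower-left of the bounding box.
Web: 0.65 × 5.6, A = 3.64 in², x = 3.075 in, Ī = 0.128158 in⁴.
Top flange (beyond web): 2.75 × 0.4, A = 1.1 in², x = 4.775 in, Ī = 0.693229 in⁴.
Bottom flange (beyond web): 2.75 × 0.4, A = 1.1 in², x = 1.375 in, Ī = 0.693229 in⁴.
Centroid: x̄ = ΣA·x / ΣA = 3.075 in.
Transfer each piece to the centroidal y-axis using Ī + A·d² with d = x − 3.075:
  web: d = 0 in → contributes +0.128158 in⁴
  top flange (beyond web): d = 1.7 in → contributes +3.87223 in⁴
  bottom flange (beyond web): d = -1.7 in → contributes +3.87223 in⁴
Total I = 7.87262 in⁴.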